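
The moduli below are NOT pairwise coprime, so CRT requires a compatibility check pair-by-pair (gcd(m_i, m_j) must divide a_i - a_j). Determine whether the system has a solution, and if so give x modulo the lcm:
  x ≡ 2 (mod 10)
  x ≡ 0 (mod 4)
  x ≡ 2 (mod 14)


Moduli 10, 4, 14 are not pairwise coprime, so CRT works modulo lcm(m_i) when all pairwise compatibility conditions hold.
Pairwise compatibility: gcd(m_i, m_j) must divide a_i - a_j for every pair.
Merge one congruence at a time:
  Start: x ≡ 2 (mod 10).
  Combine with x ≡ 0 (mod 4): gcd(10, 4) = 2; 0 - 2 = -2, which IS divisible by 2, so compatible.
    Write x = 2 + 10·t and substitute into x ≡ 0 (mod 4): 10·t ≡ 0 − 2 = -2 (mod 4).
    Divide the congruence (and modulus) by g = 2: 5·t ≡ -1 (mod 2).
    Reduce coefficients mod 2: 1·t ≡ 1 (mod 2).
    So t ≡ 1 (mod 2).
    Then x = 2 + 10·1 = 12, valid modulo lcm(10, 4) = 20: x ≡ 12 (mod 20).
  Combine with x ≡ 2 (mod 14): gcd(20, 14) = 2; 2 - 12 = -10, which IS divisible by 2, so compatible.
    Write x = 12 + 20·t and substitute into x ≡ 2 (mod 14): 20·t ≡ 2 − 12 = -10 (mod 14).
    Divide the congruence (and modulus) by g = 2: 10·t ≡ -5 (mod 7).
    Reduce coefficients mod 7: 3·t ≡ 2 (mod 7).
    The inverse of 3 mod 7 is 5 (since 3·5 = 15 = 2·7 + 1), so t ≡ 5·2 = 10 ≡ 3 (mod 7).
    Then x = 12 + 20·3 = 72, valid modulo lcm(20, 14) = 140: x ≡ 72 (mod 140).
Verify: 72 mod 10 = 2, 72 mod 4 = 0, 72 mod 14 = 2.

x ≡ 72 (mod 140).


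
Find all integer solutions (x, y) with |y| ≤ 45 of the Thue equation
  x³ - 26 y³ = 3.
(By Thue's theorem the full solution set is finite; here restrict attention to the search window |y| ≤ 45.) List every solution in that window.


The equation is x³ - 26y³ = 3. For fixed y, x³ = 26·y³ + 3, so a solution requires the RHS to be a perfect cube.
Strategy: iterate y from -45 to 45, compute RHS = 26·y³ + 3, and check whether it is a (positive or negative) perfect cube.
Check small values of y:
  y = 0: RHS = 3 is not a perfect cube.
  y = 1: RHS = 29 is not a perfect cube.
  y = -1: RHS = -23 is not a perfect cube.
  y = 2: RHS = 211 is not a perfect cube.
  y = -2: RHS = -205 is not a perfect cube.
  y = 3: RHS = 705 is not a perfect cube.
  y = -3: RHS = -699 is not a perfect cube.
Continuing the search up to |y| = 45 finds no solutions either.
No (x, y) in the scanned range satisfies the equation.

No integer solutions with |y| ≤ 45.


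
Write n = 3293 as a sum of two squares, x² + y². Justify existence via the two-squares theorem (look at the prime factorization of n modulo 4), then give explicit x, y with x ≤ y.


Step 1: Factor n = 3293 = 37 · 89.
Step 2: Check the mod-4 condition on each prime factor: 37 ≡ 1 (mod 4), exponent 1; 89 ≡ 1 (mod 4), exponent 1.
All primes ≡ 3 (mod 4) appear to even exponent (or don't appear), so by the two-squares theorem n IS expressible as a sum of two squares.
Step 3: Build a representation. Here n = 37 · 89 is a product of primes ≡ 1 (mod 4). Each prime p ≡ 1 (mod 4) is itself a sum of two squares; find a² by testing p − a² for a perfect square:
  37: 37 − 1² = 36 = 6² ⇒ 37 = 1² + 6².
  89: 89 − 1² = 88, 89 − 2² = 85, 89 − 3² = 80, 89 − 4² = 73, 89 − 5² = 64 = 8² ⇒ 89 = 5² + 8².
  Combine using the Brahmagupta–Fibonacci identity (a² + b²)(c² + d²) = (ac − bd)² + (ad + bc)² = (ac + bd)² + (ad − bc)²:
  37 · 89 = 3293: from (1² + 6²)(5² + 8²), take (1·5 − 6·8, 1·8 + 6·5) = (5 − 48, 8 + 30) = (-43, 38); dropping signs (only squares matter) gives (43, 38); check 43² + 38² = 1849 + 1444 = 3293 ✓.
Step 4: Order so x ≤ y and verify: 38² + 43² = 1444 + 1849 = 3293 = n. ✓

n = 3293 = 38² + 43² (one valid representation with x ≤ y).


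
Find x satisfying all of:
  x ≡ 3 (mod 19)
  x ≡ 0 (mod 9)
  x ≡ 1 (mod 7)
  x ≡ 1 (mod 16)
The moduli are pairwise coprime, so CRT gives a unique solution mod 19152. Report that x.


Product of moduli M = 19 · 9 · 7 · 16 = 19152.
Merge one congruence at a time:
  Start: x ≡ 3 (mod 19).
  Combine with x ≡ 0 (mod 9); new modulus lcm = 171.
    Write x = 3 + 19·t and substitute into x ≡ 0 (mod 9): 19·t ≡ 0 − 3 = -3 (mod 9).
    Reduce coefficients mod 9: 1·t ≡ 6 (mod 9).
    So t ≡ 6 (mod 9).
    Then x = 3 + 19·6 = 117, valid modulo lcm(19, 9) = 171: x ≡ 117 (mod 171).
  Combine with x ≡ 1 (mod 7); new modulus lcm = 1197.
    Write x = 117 + 171·t and substitute into x ≡ 1 (mod 7): 171·t ≡ 1 − 117 = -116 (mod 7).
    Reduce coefficients mod 7: 3·t ≡ 3 (mod 7).
    The inverse of 3 mod 7 is 5 (since 3·5 = 15 = 2·7 + 1), so t ≡ 5·3 = 15 ≡ 1 (mod 7).
    Then x = 117 + 171·1 = 288, valid modulo lcm(171, 7) = 1197: x ≡ 288 (mod 1197).
  Combine with x ≡ 1 (mod 16); new modulus lcm = 19152.
    Write x = 288 + 1197·t and substitute into x ≡ 1 (mod 16): 1197·t ≡ 1 − 288 = -287 (mod 16).
    Reduce coefficients mod 16: 13·t ≡ 1 (mod 16).
    The inverse of 13 mod 16 is 5 (since 13·5 = 65 = 4·16 + 1), so t ≡ 5·1 = 5 ≡ 5 (mod 16).
    Then x = 288 + 1197·5 = 6273, valid modulo lcm(1197, 16) = 19152: x ≡ 6273 (mod 19152).
Verify against each original: 6273 mod 19 = 3, 6273 mod 9 = 0, 6273 mod 7 = 1, 6273 mod 16 = 1.

x ≡ 6273 (mod 19152).


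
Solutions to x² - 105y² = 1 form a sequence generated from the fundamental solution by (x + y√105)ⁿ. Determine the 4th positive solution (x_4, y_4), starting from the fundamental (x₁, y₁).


Step 1: Find the fundamental solution (x₁, y₁) of x² - 105y² = 1.
  Expand √105 as a continued fraction. a₀ = ⌊√105⌋ = 10; iterate m_{k+1} = d_k·a_k − m_k, d_{k+1} = (105 − m_{k+1}²)/d_k, a_{k+1} = ⌊(a₀ + m_{k+1})/d_{k+1}⌋ (starting m₀ = 0, d₀ = 1), with convergents p_k = a_k·p_{k-1} + p_{k-2}, q_k = a_k·q_{k-1} + q_{k-2} (p₋₁ = 1, q₋₁ = 0):
  k = 0: a₀ = 10; p₀/q₀ = 10/1; p₀² − 105·q₀² = 100 − 105 = -5.
  k = 1: m = 10, d = 5, a = ⌊(10 + 10)/5⌋ = 4; p/q = (4·10 + 1)/(4·1 + 0) = 41/4; p² − 105·q² = 1681 − 1680 = 1.
  The first convergent with p² − 105·q² = 1 gives the fundamental solution (x₁, y₁) = (41, 4).
Step 2: Apply the recurrence (x_{n+1}, y_{n+1}) = (x₁x_n + 105y₁y_n, x₁y_n + y₁x_n) repeatedly.
  From (x_1, y_1) = (41, 4): x_2 = 41·41 + 105·4·4 = 3361; y_2 = 41·4 + 4·41 = 328.
  From (x_2, y_2) = (3361, 328): x_3 = 41·3361 + 105·4·328 = 275561; y_3 = 41·328 + 4·3361 = 26892.
  From (x_3, y_3) = (275561, 26892): x_4 = 41·275561 + 105·4·26892 = 22592641; y_4 = 41·26892 + 4·275561 = 2204816.
Step 3: Verify x_4² - 105·y_4² = 510427427354881 - 510427427354880 = 1 (should be 1). ✓

(x_1, y_1) = (41, 4); (x_4, y_4) = (22592641, 2204816).


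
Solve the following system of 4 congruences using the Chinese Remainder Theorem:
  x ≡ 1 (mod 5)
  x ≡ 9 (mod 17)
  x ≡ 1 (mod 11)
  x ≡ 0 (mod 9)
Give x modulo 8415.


Product of moduli M = 5 · 17 · 11 · 9 = 8415.
Merge one congruence at a time:
  Start: x ≡ 1 (mod 5).
  Combine with x ≡ 9 (mod 17); new modulus lcm = 85.
    Write x = 1 + 5·t and substitute into x ≡ 9 (mod 17): 5·t ≡ 9 − 1 = 8 (mod 17).
    The inverse of 5 mod 17 is 7 (since 5·7 = 35 = 2·17 + 1), so t ≡ 7·8 = 56 ≡ 5 (mod 17).
    Then x = 1 + 5·5 = 26, valid modulo lcm(5, 17) = 85: x ≡ 26 (mod 85).
  Combine with x ≡ 1 (mod 11); new modulus lcm = 935.
    Write x = 26 + 85·t and substitute into x ≡ 1 (mod 11): 85·t ≡ 1 − 26 = -25 (mod 11).
    Reduce coefficients mod 11: 8·t ≡ 8 (mod 11).
    The inverse of 8 mod 11 is 7 (since 8·7 = 56 = 5·11 + 1), so t ≡ 7·8 = 56 ≡ 1 (mod 11).
    Then x = 26 + 85·1 = 111, valid modulo lcm(85, 11) = 935: x ≡ 111 (mod 935).
  Combine with x ≡ 0 (mod 9); new modulus lcm = 8415.
    Write x = 111 + 935·t and substitute into x ≡ 0 (mod 9): 935·t ≡ 0 − 111 = -111 (mod 9).
    Reduce coefficients mod 9: 8·t ≡ 6 (mod 9).
    The inverse of 8 mod 9 is 8 (since 8·8 = 64 = 7·9 + 1), so t ≡ 8·6 = 48 ≡ 3 (mod 9).
    Then x = 111 + 935·3 = 2916, valid modulo lcm(935, 9) = 8415: x ≡ 2916 (mod 8415).
Verify against each original: 2916 mod 5 = 1, 2916 mod 17 = 9, 2916 mod 11 = 1, 2916 mod 9 = 0.

x ≡ 2916 (mod 8415).


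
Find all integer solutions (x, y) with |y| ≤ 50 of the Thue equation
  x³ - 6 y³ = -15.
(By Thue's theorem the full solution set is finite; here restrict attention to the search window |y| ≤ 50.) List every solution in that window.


The equation is x³ - 6y³ = -15. For fixed y, x³ = 6·y³ − 15, so a solution requires the RHS to be a perfect cube.
Strategy: iterate y from -50 to 50, compute RHS = 6·y³ − 15, and check whether it is a (positive or negative) perfect cube.
Check small values of y:
  y = 0: RHS = -15 is not a perfect cube.
  y = 1: RHS = -9 is not a perfect cube.
  y = -1: RHS = -21 is not a perfect cube.
  y = 2: RHS = 33 is not a perfect cube.
  y = -2: RHS = -63 is not a perfect cube.
  y = 3: RHS = 147 is not a perfect cube.
  y = -3: RHS = -177 is not a perfect cube.
Continuing the search up to |y| = 50 finds no solutions either.
No (x, y) in the scanned range satisfies the equation.

No integer solutions with |y| ≤ 50.


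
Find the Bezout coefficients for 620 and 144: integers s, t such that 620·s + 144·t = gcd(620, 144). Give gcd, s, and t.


Euclidean algorithm on (620, 144) — divide until remainder is 0:
  620 = 4 · 144 + 44
  144 = 3 · 44 + 12
  44 = 3 · 12 + 8
  12 = 1 · 8 + 4
  8 = 2 · 4 + 0
gcd(620, 144) = 4.
Track Bezout coefficients alongside the remainders: start with r₀ = 620 = a·1 + b·0 (s = 1, t = 0) and r₁ = 144 = a·0 + b·1 (s = 0, t = 1); each new remainder r_{k+1} = r_{k-1} − q_k·r_k inherits s_{k+1} = s_{k-1} − q_k·s_k, t_{k+1} = t_{k-1} − q_k·t_k, so r_k = a·s_k + b·t_k at every step:
  q = 4: r = 44, s = 1 − 4·0 = 1, t = 0 − 4·1 = -4  (check: 620·1 + 144·(-4) = 44)
  q = 3: r = 12, s = 0 − 3·1 = -3, t = 1 − 3·(-4) = 13  (check: 620·(-3) + 144·13 = 12)
  q = 3: r = 8, s = 1 − 3·(-3) = 10, t = -4 − 3·13 = -43  (check: 620·10 + 144·(-43) = 8)
  q = 1: r = 4, s = -3 − 1·10 = -13, t = 13 − 1·(-43) = 56  (check: 620·(-13) + 144·56 = 4)
The row with r = 4 (the gcd) gives the Bezout coefficients s = -13, t = 56.
Result: 620 · (-13) + 144 · (56) = 4.

gcd(620, 144) = 4; s = -13, t = 56 (check: 620·(-13) + 144·56 = 4).


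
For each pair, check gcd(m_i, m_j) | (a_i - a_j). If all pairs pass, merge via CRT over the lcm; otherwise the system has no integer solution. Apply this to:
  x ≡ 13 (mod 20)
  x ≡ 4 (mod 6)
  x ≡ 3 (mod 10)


Moduli 20, 6, 10 are not pairwise coprime, so CRT works modulo lcm(m_i) when all pairwise compatibility conditions hold.
Pairwise compatibility: gcd(m_i, m_j) must divide a_i - a_j for every pair.
Merge one congruence at a time:
  Start: x ≡ 13 (mod 20).
  Combine with x ≡ 4 (mod 6): gcd(20, 6) = 2, and 4 - 13 = -9 is NOT divisible by 2.
    ⇒ system is inconsistent (no integer solution).

No solution (the system is inconsistent).


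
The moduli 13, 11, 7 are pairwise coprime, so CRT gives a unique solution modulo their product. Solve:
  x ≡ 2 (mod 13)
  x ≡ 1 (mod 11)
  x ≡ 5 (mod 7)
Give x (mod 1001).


Moduli 13, 11, 7 are pairwise coprime; by CRT there is a unique solution modulo M = 13 · 11 · 7 = 1001.
Solve pairwise, accumulating the modulus:
  Start with x ≡ 2 (mod 13).
  Combine with x ≡ 1 (mod 11): since gcd(13, 11) = 1, we get a unique residue mod 143.
    Write x = 2 + 13·t and substitute into x ≡ 1 (mod 11): 13·t ≡ 1 − 2 = -1 (mod 11).
    Reduce coefficients mod 11: 2·t ≡ 10 (mod 11).
    The inverse of 2 mod 11 is 6 (since 2·6 = 12 = 1·11 + 1), so t ≡ 6·10 = 60 ≡ 5 (mod 11).
    Then x = 2 + 13·5 = 67, valid modulo lcm(13, 11) = 143: x ≡ 67 (mod 143).
  Combine with x ≡ 5 (mod 7): since gcd(143, 7) = 1, we get a unique residue mod 1001.
    Write x = 67 + 143·t and substitute into x ≡ 5 (mod 7): 143·t ≡ 5 − 67 = -62 (mod 7).
    Reduce coefficients mod 7: 3·t ≡ 1 (mod 7).
    The inverse of 3 mod 7 is 5 (since 3·5 = 15 = 2·7 + 1), so t ≡ 5·1 = 5 ≡ 5 (mod 7).
    Then x = 67 + 143·5 = 782, valid modulo lcm(143, 7) = 1001: x ≡ 782 (mod 1001).
Verify: 782 mod 13 = 2 ✓, 782 mod 11 = 1 ✓, 782 mod 7 = 5 ✓.

x ≡ 782 (mod 1001).


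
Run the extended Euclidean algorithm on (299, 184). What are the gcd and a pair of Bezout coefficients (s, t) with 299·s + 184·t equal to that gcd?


Euclidean algorithm on (299, 184) — divide until remainder is 0:
  299 = 1 · 184 + 115
  184 = 1 · 115 + 69
  115 = 1 · 69 + 46
  69 = 1 · 46 + 23
  46 = 2 · 23 + 0
gcd(299, 184) = 23.
Track Bezout coefficients alongside the remainders: start with r₀ = 299 = a·1 + b·0 (s = 1, t = 0) and r₁ = 184 = a·0 + b·1 (s = 0, t = 1); each new remainder r_{k+1} = r_{k-1} − q_k·r_k inherits s_{k+1} = s_{k-1} − q_k·s_k, t_{k+1} = t_{k-1} − q_k·t_k, so r_k = a·s_k + b·t_k at every step:
  q = 1: r = 115, s = 1 − 1·0 = 1, t = 0 − 1·1 = -1  (check: 299·1 + 184·(-1) = 115)
  q = 1: r = 69, s = 0 − 1·1 = -1, t = 1 − 1·(-1) = 2  (check: 299·(-1) + 184·2 = 69)
  q = 1: r = 46, s = 1 − 1·(-1) = 2, t = -1 − 1·2 = -3  (check: 299·2 + 184·(-3) = 46)
  q = 1: r = 23, s = -1 − 1·2 = -3, t = 2 − 1·(-3) = 5  (check: 299·(-3) + 184·5 = 23)
The row with r = 23 (the gcd) gives the Bezout coefficients s = -3, t = 5.
Result: 299 · (-3) + 184 · (5) = 23.

gcd(299, 184) = 23; s = -3, t = 5 (check: 299·(-3) + 184·5 = 23).


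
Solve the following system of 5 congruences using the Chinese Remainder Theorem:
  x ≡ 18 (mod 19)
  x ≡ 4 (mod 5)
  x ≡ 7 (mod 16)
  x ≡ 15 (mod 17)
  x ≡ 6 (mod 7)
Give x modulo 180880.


Product of moduli M = 19 · 5 · 16 · 17 · 7 = 180880.
Merge one congruence at a time:
  Start: x ≡ 18 (mod 19).
  Combine with x ≡ 4 (mod 5); new modulus lcm = 95.
    Write x = 18 + 19·t and substitute into x ≡ 4 (mod 5): 19·t ≡ 4 − 18 = -14 (mod 5).
    Reduce coefficients mod 5: 4·t ≡ 1 (mod 5).
    The inverse of 4 mod 5 is 4 (since 4·4 = 16 = 3·5 + 1), so t ≡ 4·1 = 4 ≡ 4 (mod 5).
    Then x = 18 + 19·4 = 94, valid modulo lcm(19, 5) = 95: x ≡ 94 (mod 95).
  Combine with x ≡ 7 (mod 16); new modulus lcm = 1520.
    Write x = 94 + 95·t and substitute into x ≡ 7 (mod 16): 95·t ≡ 7 − 94 = -87 (mod 16).
    Reduce coefficients mod 16: 15·t ≡ 9 (mod 16).
    The inverse of 15 mod 16 is 15 (since 15·15 = 225 = 14·16 + 1), so t ≡ 15·9 = 135 ≡ 7 (mod 16).
    Then x = 94 + 95·7 = 759, valid modulo lcm(95, 16) = 1520: x ≡ 759 (mod 1520).
  Combine with x ≡ 15 (mod 17); new modulus lcm = 25840.
    Write x = 759 + 1520·t and substitute into x ≡ 15 (mod 17): 1520·t ≡ 15 − 759 = -744 (mod 17).
    Reduce coefficients mod 17: 7·t ≡ 4 (mod 17).
    The inverse of 7 mod 17 is 5 (since 7·5 = 35 = 2·17 + 1), so t ≡ 5·4 = 20 ≡ 3 (mod 17).
    Then x = 759 + 1520·3 = 5319, valid modulo lcm(1520, 17) = 25840: x ≡ 5319 (mod 25840).
  Combine with x ≡ 6 (mod 7); new modulus lcm = 180880.
    Write x = 5319 + 25840·t and substitute into x ≡ 6 (mod 7): 25840·t ≡ 6 − 5319 = -5313 (mod 7).
    Reduce coefficients mod 7: 3·t ≡ 0 (mod 7).
    The inverse of 3 mod 7 is 5 (since 3·5 = 15 = 2·7 + 1), so t ≡ 5·0 = 0 ≡ 0 (mod 7).
    Then x = 5319 + 25840·0 = 5319, valid modulo lcm(25840, 7) = 180880: x ≡ 5319 (mod 180880).
Verify against each original: 5319 mod 19 = 18, 5319 mod 5 = 4, 5319 mod 16 = 7, 5319 mod 17 = 15, 5319 mod 7 = 6.

x ≡ 5319 (mod 180880).


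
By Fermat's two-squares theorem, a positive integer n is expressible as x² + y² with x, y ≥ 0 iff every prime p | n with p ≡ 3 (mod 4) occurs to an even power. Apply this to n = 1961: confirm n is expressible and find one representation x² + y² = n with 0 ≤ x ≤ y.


Step 1: Factor n = 1961 = 37 · 53.
Step 2: Check the mod-4 condition on each prime factor: 37 ≡ 1 (mod 4), exponent 1; 53 ≡ 1 (mod 4), exponent 1.
All primes ≡ 3 (mod 4) appear to even exponent (or don't appear), so by the two-squares theorem n IS expressible as a sum of two squares.
Step 3: Build a representation. Here n = 37 · 53 is a product of primes ≡ 1 (mod 4). Each prime p ≡ 1 (mod 4) is itself a sum of two squares; find a² by testing p − a² for a perfect square:
  37: 37 − 1² = 36 = 6² ⇒ 37 = 1² + 6².
  53: 53 − 1² = 52, 53 − 2² = 49 = 7² ⇒ 53 = 2² + 7².
  Combine using the Brahmagupta–Fibonacci identity (a² + b²)(c² + d²) = (ac − bd)² + (ad + bc)² = (ac + bd)² + (ad − bc)²:
  37 · 53 = 1961: from (1² + 6²)(2² + 7²), take (1·2 − 6·7, 1·7 + 6·2) = (2 − 42, 7 + 12) = (-40, 19); dropping signs (only squares matter) gives (40, 19); check 40² + 19² = 1600 + 361 = 1961 ✓.
Step 4: Order so x ≤ y and verify: 19² + 40² = 361 + 1600 = 1961 = n. ✓

n = 1961 = 19² + 40² (one valid representation with x ≤ y).


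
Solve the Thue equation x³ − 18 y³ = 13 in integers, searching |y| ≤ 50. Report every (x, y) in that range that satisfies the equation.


The equation is x³ - 18y³ = 13. For fixed y, x³ = 18·y³ + 13, so a solution requires the RHS to be a perfect cube.
Strategy: iterate y from -50 to 50, compute RHS = 18·y³ + 13, and check whether it is a (positive or negative) perfect cube.
Check small values of y:
  y = 0: RHS = 13 is not a perfect cube.
  y = 1: RHS = 31 is not a perfect cube.
  y = -1: RHS = -5 is not a perfect cube.
  y = 2: RHS = 157 is not a perfect cube.
  y = -2: RHS = -131 is not a perfect cube.
  y = 3: RHS = 499 is not a perfect cube.
  y = -3: RHS = -473 is not a perfect cube.
Continuing the search up to |y| = 50 finds no solutions either.
No (x, y) in the scanned range satisfies the equation.

No integer solutions with |y| ≤ 50.


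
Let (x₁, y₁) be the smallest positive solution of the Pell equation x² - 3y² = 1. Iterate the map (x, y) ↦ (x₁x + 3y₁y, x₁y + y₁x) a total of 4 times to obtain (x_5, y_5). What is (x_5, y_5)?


Step 1: Find the fundamental solution (x₁, y₁) of x² - 3y² = 1.
  Expand √3 as a continued fraction. a₀ = ⌊√3⌋ = 1; iterate m_{k+1} = d_k·a_k − m_k, d_{k+1} = (3 − m_{k+1}²)/d_k, a_{k+1} = ⌊(a₀ + m_{k+1})/d_{k+1}⌋ (starting m₀ = 0, d₀ = 1), with convergents p_k = a_k·p_{k-1} + p_{k-2}, q_k = a_k·q_{k-1} + q_{k-2} (p₋₁ = 1, q₋₁ = 0):
  k = 0: a₀ = 1; p₀/q₀ = 1/1; p₀² − 3·q₀² = 1 − 3 = -2.
  k = 1: m = 1, d = 2, a = ⌊(1 + 1)/2⌋ = 1; p/q = (1·1 + 1)/(1·1 + 0) = 2/1; p² − 3·q² = 4 − 3 = 1.
  The first convergent with p² − 3·q² = 1 gives the fundamental solution (x₁, y₁) = (2, 1).
Step 2: Apply the recurrence (x_{n+1}, y_{n+1}) = (x₁x_n + 3y₁y_n, x₁y_n + y₁x_n) repeatedly.
  From (x_1, y_1) = (2, 1): x_2 = 2·2 + 3·1·1 = 7; y_2 = 2·1 + 1·2 = 4.
  From (x_2, y_2) = (7, 4): x_3 = 2·7 + 3·1·4 = 26; y_3 = 2·4 + 1·7 = 15.
  From (x_3, y_3) = (26, 15): x_4 = 2·26 + 3·1·15 = 97; y_4 = 2·15 + 1·26 = 56.
  From (x_4, y_4) = (97, 56): x_5 = 2·97 + 3·1·56 = 362; y_5 = 2·56 + 1·97 = 209.
Step 3: Verify x_5² - 3·y_5² = 131044 - 131043 = 1 (should be 1). ✓

(x_1, y_1) = (2, 1); (x_5, y_5) = (362, 209).


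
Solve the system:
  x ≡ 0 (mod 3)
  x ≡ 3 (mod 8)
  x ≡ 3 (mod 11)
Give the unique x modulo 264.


Moduli 3, 8, 11 are pairwise coprime; by CRT there is a unique solution modulo M = 3 · 8 · 11 = 264.
Solve pairwise, accumulating the modulus:
  Start with x ≡ 0 (mod 3).
  Combine with x ≡ 3 (mod 8): since gcd(3, 8) = 1, we get a unique residue mod 24.
    Write x = 0 + 3·t and substitute into x ≡ 3 (mod 8): 3·t ≡ 3 − 0 = 3 (mod 8).
    The inverse of 3 mod 8 is 3 (since 3·3 = 9 = 1·8 + 1), so t ≡ 3·3 = 9 ≡ 1 (mod 8).
    Then x = 0 + 3·1 = 3, valid modulo lcm(3, 8) = 24: x ≡ 3 (mod 24).
  Combine with x ≡ 3 (mod 11): since gcd(24, 11) = 1, we get a unique residue mod 264.
    Write x = 3 + 24·t and substitute into x ≡ 3 (mod 11): 24·t ≡ 3 − 3 = 0 (mod 11).
    Reduce coefficients mod 11: 2·t ≡ 0 (mod 11).
    The inverse of 2 mod 11 is 6 (since 2·6 = 12 = 1·11 + 1), so t ≡ 6·0 = 0 ≡ 0 (mod 11).
    Then x = 3 + 24·0 = 3, valid modulo lcm(24, 11) = 264: x ≡ 3 (mod 264).
Verify: 3 mod 3 = 0 ✓, 3 mod 8 = 3 ✓, 3 mod 11 = 3 ✓.

x ≡ 3 (mod 264).


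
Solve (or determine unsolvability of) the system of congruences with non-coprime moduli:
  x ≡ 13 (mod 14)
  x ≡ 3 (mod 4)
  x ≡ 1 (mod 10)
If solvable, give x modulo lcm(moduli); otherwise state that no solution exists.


Moduli 14, 4, 10 are not pairwise coprime, so CRT works modulo lcm(m_i) when all pairwise compatibility conditions hold.
Pairwise compatibility: gcd(m_i, m_j) must divide a_i - a_j for every pair.
Merge one congruence at a time:
  Start: x ≡ 13 (mod 14).
  Combine with x ≡ 3 (mod 4): gcd(14, 4) = 2; 3 - 13 = -10, which IS divisible by 2, so compatible.
    Write x = 13 + 14·t and substitute into x ≡ 3 (mod 4): 14·t ≡ 3 − 13 = -10 (mod 4).
    Divide the congruence (and modulus) by g = 2: 7·t ≡ -5 (mod 2).
    Reduce coefficients mod 2: 1·t ≡ 1 (mod 2).
    So t ≡ 1 (mod 2).
    Then x = 13 + 14·1 = 27, valid modulo lcm(14, 4) = 28: x ≡ 27 (mod 28).
  Combine with x ≡ 1 (mod 10): gcd(28, 10) = 2; 1 - 27 = -26, which IS divisible by 2, so compatible.
    Write x = 27 + 28·t and substitute into x ≡ 1 (mod 10): 28·t ≡ 1 − 27 = -26 (mod 10).
    Divide the congruence (and modulus) by g = 2: 14·t ≡ -13 (mod 5).
    Reduce coefficients mod 5: 4·t ≡ 2 (mod 5).
    The inverse of 4 mod 5 is 4 (since 4·4 = 16 = 3·5 + 1), so t ≡ 4·2 = 8 ≡ 3 (mod 5).
    Then x = 27 + 28·3 = 111, valid modulo lcm(28, 10) = 140: x ≡ 111 (mod 140).
Verify: 111 mod 14 = 13, 111 mod 4 = 3, 111 mod 10 = 1.

x ≡ 111 (mod 140).


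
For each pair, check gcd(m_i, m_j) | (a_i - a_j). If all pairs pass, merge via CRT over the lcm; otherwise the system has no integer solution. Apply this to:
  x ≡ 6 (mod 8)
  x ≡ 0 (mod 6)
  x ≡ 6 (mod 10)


Moduli 8, 6, 10 are not pairwise coprime, so CRT works modulo lcm(m_i) when all pairwise compatibility conditions hold.
Pairwise compatibility: gcd(m_i, m_j) must divide a_i - a_j for every pair.
Merge one congruence at a time:
  Start: x ≡ 6 (mod 8).
  Combine with x ≡ 0 (mod 6): gcd(8, 6) = 2; 0 - 6 = -6, which IS divisible by 2, so compatible.
    Write x = 6 + 8·t and substitute into x ≡ 0 (mod 6): 8·t ≡ 0 − 6 = -6 (mod 6).
    Divide the congruence (and modulus) by g = 2: 4·t ≡ -3 (mod 3).
    Reduce coefficients mod 3: 1·t ≡ 0 (mod 3).
    So t ≡ 0 (mod 3).
    Then x = 6 + 8·0 = 6, valid modulo lcm(8, 6) = 24: x ≡ 6 (mod 24).
  Combine with x ≡ 6 (mod 10): gcd(24, 10) = 2; 6 - 6 = 0, which IS divisible by 2, so compatible.
    Write x = 6 + 24·t and substitute into x ≡ 6 (mod 10): 24·t ≡ 6 − 6 = 0 (mod 10).
    Divide the congruence (and modulus) by g = 2: 12·t ≡ 0 (mod 5).
    Reduce coefficients mod 5: 2·t ≡ 0 (mod 5).
    The inverse of 2 mod 5 is 3 (since 2·3 = 6 = 1·5 + 1), so t ≡ 3·0 = 0 ≡ 0 (mod 5).
    Then x = 6 + 24·0 = 6, valid modulo lcm(24, 10) = 120: x ≡ 6 (mod 120).
Verify: 6 mod 8 = 6, 6 mod 6 = 0, 6 mod 10 = 6.

x ≡ 6 (mod 120).


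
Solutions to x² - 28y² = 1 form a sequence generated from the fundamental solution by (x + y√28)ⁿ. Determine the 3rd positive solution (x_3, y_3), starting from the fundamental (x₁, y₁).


Step 1: Find the fundamental solution (x₁, y₁) of x² - 28y² = 1.
  Expand √28 as a continued fraction. a₀ = ⌊√28⌋ = 5; iterate m_{k+1} = d_k·a_k − m_k, d_{k+1} = (28 − m_{k+1}²)/d_k, a_{k+1} = ⌊(a₀ + m_{k+1})/d_{k+1}⌋ (starting m₀ = 0, d₀ = 1), with convergents p_k = a_k·p_{k-1} + p_{k-2}, q_k = a_k·q_{k-1} + q_{k-2} (p₋₁ = 1, q₋₁ = 0):
  k = 0: a₀ = 5; p₀/q₀ = 5/1; p₀² − 28·q₀² = 25 − 28 = -3.
  k = 1: m = 5, d = 3, a = ⌊(5 + 5)/3⌋ = 3; p/q = (3·5 + 1)/(3·1 + 0) = 16/3; p² − 28·q² = 256 − 252 = 4.
  k = 2: m = 4, d = 4, a = ⌊(5 + 4)/4⌋ = 2; p/q = (2·16 + 5)/(2·3 + 1) = 37/7; p² − 28·q² = 1369 − 1372 = -3.
  k = 3: m = 4, d = 3, a = ⌊(5 + 4)/3⌋ = 3; p/q = (3·37 + 16)/(3·7 + 3) = 127/24; p² − 28·q² = 16129 − 16128 = 1.
  The first convergent with p² − 28·q² = 1 gives the fundamental solution (x₁, y₁) = (127, 24).
Step 2: Apply the recurrence (x_{n+1}, y_{n+1}) = (x₁x_n + 28y₁y_n, x₁y_n + y₁x_n) repeatedly.
  From (x_1, y_1) = (127, 24): x_2 = 127·127 + 28·24·24 = 32257; y_2 = 127·24 + 24·127 = 6096.
  From (x_2, y_2) = (32257, 6096): x_3 = 127·32257 + 28·24·6096 = 8193151; y_3 = 127·6096 + 24·32257 = 1548360.
Step 3: Verify x_3² - 28·y_3² = 67127723308801 - 67127723308800 = 1 (should be 1). ✓

(x_1, y_1) = (127, 24); (x_3, y_3) = (8193151, 1548360).


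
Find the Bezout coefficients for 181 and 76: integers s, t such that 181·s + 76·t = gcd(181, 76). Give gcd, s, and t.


Euclidean algorithm on (181, 76) — divide until remainder is 0:
  181 = 2 · 76 + 29
  76 = 2 · 29 + 18
  29 = 1 · 18 + 11
  18 = 1 · 11 + 7
  11 = 1 · 7 + 4
  7 = 1 · 4 + 3
  4 = 1 · 3 + 1
  3 = 3 · 1 + 0
gcd(181, 76) = 1.
Track Bezout coefficients alongside the remainders: start with r₀ = 181 = a·1 + b·0 (s = 1, t = 0) and r₁ = 76 = a·0 + b·1 (s = 0, t = 1); each new remainder r_{k+1} = r_{k-1} − q_k·r_k inherits s_{k+1} = s_{k-1} − q_k·s_k, t_{k+1} = t_{k-1} − q_k·t_k, so r_k = a·s_k + b·t_k at every step:
  q = 2: r = 29, s = 1 − 2·0 = 1, t = 0 − 2·1 = -2  (check: 181·1 + 76·(-2) = 29)
  q = 2: r = 18, s = 0 − 2·1 = -2, t = 1 − 2·(-2) = 5  (check: 181·(-2) + 76·5 = 18)
  q = 1: r = 11, s = 1 − 1·(-2) = 3, t = -2 − 1·5 = -7  (check: 181·3 + 76·(-7) = 11)
  q = 1: r = 7, s = -2 − 1·3 = -5, t = 5 − 1·(-7) = 12  (check: 181·(-5) + 76·12 = 7)
  q = 1: r = 4, s = 3 − 1·(-5) = 8, t = -7 − 1·12 = -19  (check: 181·8 + 76·(-19) = 4)
  q = 1: r = 3, s = -5 − 1·8 = -13, t = 12 − 1·(-19) = 31  (check: 181·(-13) + 76·31 = 3)
  q = 1: r = 1, s = 8 − 1·(-13) = 21, t = -19 − 1·31 = -50  (check: 181·21 + 76·(-50) = 1)
The row with r = 1 (the gcd) gives the Bezout coefficients s = 21, t = -50.
Result: 181 · (21) + 76 · (-50) = 1.

gcd(181, 76) = 1; s = 21, t = -50 (check: 181·21 + 76·(-50) = 1).


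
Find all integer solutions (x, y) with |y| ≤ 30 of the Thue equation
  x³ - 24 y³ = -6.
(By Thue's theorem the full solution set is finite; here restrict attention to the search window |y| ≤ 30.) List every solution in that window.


The equation is x³ - 24y³ = -6. For fixed y, x³ = 24·y³ − 6, so a solution requires the RHS to be a perfect cube.
Strategy: iterate y from -30 to 30, compute RHS = 24·y³ − 6, and check whether it is a (positive or negative) perfect cube.
Check small values of y:
  y = 0: RHS = -6 is not a perfect cube.
  y = 1: RHS = 18 is not a perfect cube.
  y = -1: RHS = -30 is not a perfect cube.
  y = 2: RHS = 186 is not a perfect cube.
  y = -2: RHS = -198 is not a perfect cube.
  y = 3: RHS = 642 is not a perfect cube.
  y = -3: RHS = -654 is not a perfect cube.
Continuing the search up to |y| = 30 finds no solutions either.
No (x, y) in the scanned range satisfies the equation.

No integer solutions with |y| ≤ 30.


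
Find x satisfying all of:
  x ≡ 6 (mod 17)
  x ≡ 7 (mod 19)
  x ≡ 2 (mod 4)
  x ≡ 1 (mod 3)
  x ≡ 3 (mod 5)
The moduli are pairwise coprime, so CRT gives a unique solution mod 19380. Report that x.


Product of moduli M = 17 · 19 · 4 · 3 · 5 = 19380.
Merge one congruence at a time:
  Start: x ≡ 6 (mod 17).
  Combine with x ≡ 7 (mod 19); new modulus lcm = 323.
    Write x = 6 + 17·t and substitute into x ≡ 7 (mod 19): 17·t ≡ 7 − 6 = 1 (mod 19).
    The inverse of 17 mod 19 is 9 (since 17·9 = 153 = 8·19 + 1), so t ≡ 9·1 = 9 ≡ 9 (mod 19).
    Then x = 6 + 17·9 = 159, valid modulo lcm(17, 19) = 323: x ≡ 159 (mod 323).
  Combine with x ≡ 2 (mod 4); new modulus lcm = 1292.
    Write x = 159 + 323·t and substitute into x ≡ 2 (mod 4): 323·t ≡ 2 − 159 = -157 (mod 4).
    Reduce coefficients mod 4: 3·t ≡ 3 (mod 4).
    The inverse of 3 mod 4 is 3 (since 3·3 = 9 = 2·4 + 1), so t ≡ 3·3 = 9 ≡ 1 (mod 4).
    Then x = 159 + 323·1 = 482, valid modulo lcm(323, 4) = 1292: x ≡ 482 (mod 1292).
  Combine with x ≡ 1 (mod 3); new modulus lcm = 3876.
    Write x = 482 + 1292·t and substitute into x ≡ 1 (mod 3): 1292·t ≡ 1 − 482 = -481 (mod 3).
    Reduce coefficients mod 3: 2·t ≡ 2 (mod 3).
    The inverse of 2 mod 3 is 2 (since 2·2 = 4 = 1·3 + 1), so t ≡ 2·2 = 4 ≡ 1 (mod 3).
    Then x = 482 + 1292·1 = 1774, valid modulo lcm(1292, 3) = 3876: x ≡ 1774 (mod 3876).
  Combine with x ≡ 3 (mod 5); new modulus lcm = 19380.
    Write x = 1774 + 3876·t and substitute into x ≡ 3 (mod 5): 3876·t ≡ 3 − 1774 = -1771 (mod 5).
    Reduce coefficients mod 5: 1·t ≡ 4 (mod 5).
    So t ≡ 4 (mod 5).
    Then x = 1774 + 3876·4 = 17278, valid modulo lcm(3876, 5) = 19380: x ≡ 17278 (mod 19380).
Verify against each original: 17278 mod 17 = 6, 17278 mod 19 = 7, 17278 mod 4 = 2, 17278 mod 3 = 1, 17278 mod 5 = 3.

x ≡ 17278 (mod 19380).


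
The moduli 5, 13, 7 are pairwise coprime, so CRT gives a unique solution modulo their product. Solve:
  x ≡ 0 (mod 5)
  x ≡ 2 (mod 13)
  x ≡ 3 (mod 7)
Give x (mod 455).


Moduli 5, 13, 7 are pairwise coprime; by CRT there is a unique solution modulo M = 5 · 13 · 7 = 455.
Solve pairwise, accumulating the modulus:
  Start with x ≡ 0 (mod 5).
  Combine with x ≡ 2 (mod 13): since gcd(5, 13) = 1, we get a unique residue mod 65.
    Write x = 0 + 5·t and substitute into x ≡ 2 (mod 13): 5·t ≡ 2 − 0 = 2 (mod 13).
    The inverse of 5 mod 13 is 8 (since 5·8 = 40 = 3·13 + 1), so t ≡ 8·2 = 16 ≡ 3 (mod 13).
    Then x = 0 + 5·3 = 15, valid modulo lcm(5, 13) = 65: x ≡ 15 (mod 65).
  Combine with x ≡ 3 (mod 7): since gcd(65, 7) = 1, we get a unique residue mod 455.
    Write x = 15 + 65·t and substitute into x ≡ 3 (mod 7): 65·t ≡ 3 − 15 = -12 (mod 7).
    Reduce coefficients mod 7: 2·t ≡ 2 (mod 7).
    The inverse of 2 mod 7 is 4 (since 2·4 = 8 = 1·7 + 1), so t ≡ 4·2 = 8 ≡ 1 (mod 7).
    Then x = 15 + 65·1 = 80, valid modulo lcm(65, 7) = 455: x ≡ 80 (mod 455).
Verify: 80 mod 5 = 0 ✓, 80 mod 13 = 2 ✓, 80 mod 7 = 3 ✓.

x ≡ 80 (mod 455).


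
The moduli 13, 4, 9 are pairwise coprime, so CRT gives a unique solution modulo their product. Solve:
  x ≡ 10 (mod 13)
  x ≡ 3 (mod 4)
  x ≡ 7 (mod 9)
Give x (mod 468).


Moduli 13, 4, 9 are pairwise coprime; by CRT there is a unique solution modulo M = 13 · 4 · 9 = 468.
Solve pairwise, accumulating the modulus:
  Start with x ≡ 10 (mod 13).
  Combine with x ≡ 3 (mod 4): since gcd(13, 4) = 1, we get a unique residue mod 52.
    Write x = 10 + 13·t and substitute into x ≡ 3 (mod 4): 13·t ≡ 3 − 10 = -7 (mod 4).
    Reduce coefficients mod 4: 1·t ≡ 1 (mod 4).
    So t ≡ 1 (mod 4).
    Then x = 10 + 13·1 = 23, valid modulo lcm(13, 4) = 52: x ≡ 23 (mod 52).
  Combine with x ≡ 7 (mod 9): since gcd(52, 9) = 1, we get a unique residue mod 468.
    Write x = 23 + 52·t and substitute into x ≡ 7 (mod 9): 52·t ≡ 7 − 23 = -16 (mod 9).
    Reduce coefficients mod 9: 7·t ≡ 2 (mod 9).
    The inverse of 7 mod 9 is 4 (since 7·4 = 28 = 3·9 + 1), so t ≡ 4·2 = 8 ≡ 8 (mod 9).
    Then x = 23 + 52·8 = 439, valid modulo lcm(52, 9) = 468: x ≡ 439 (mod 468).
Verify: 439 mod 13 = 10 ✓, 439 mod 4 = 3 ✓, 439 mod 9 = 7 ✓.

x ≡ 439 (mod 468).


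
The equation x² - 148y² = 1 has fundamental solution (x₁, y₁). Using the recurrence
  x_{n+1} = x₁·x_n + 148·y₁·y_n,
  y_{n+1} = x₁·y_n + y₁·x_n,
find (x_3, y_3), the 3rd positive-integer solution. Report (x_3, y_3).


Step 1: Find the fundamental solution (x₁, y₁) of x² - 148y² = 1.
  Expand √148 as a continued fraction. a₀ = ⌊√148⌋ = 12; iterate m_{k+1} = d_k·a_k − m_k, d_{k+1} = (148 − m_{k+1}²)/d_k, a_{k+1} = ⌊(a₀ + m_{k+1})/d_{k+1}⌋ (starting m₀ = 0, d₀ = 1), with convergents p_k = a_k·p_{k-1} + p_{k-2}, q_k = a_k·q_{k-1} + q_{k-2} (p₋₁ = 1, q₋₁ = 0):
  k = 0: a₀ = 12; p₀/q₀ = 12/1; p₀² − 148·q₀² = 144 − 148 = -4.
  k = 1: m = 12, d = 4, a = ⌊(12 + 12)/4⌋ = 6; p/q = (6·12 + 1)/(6·1 + 0) = 73/6; p² − 148·q² = 5329 − 5328 = 1.
  The first convergent with p² − 148·q² = 1 gives the fundamental solution (x₁, y₁) = (73, 6).
Step 2: Apply the recurrence (x_{n+1}, y_{n+1}) = (x₁x_n + 148y₁y_n, x₁y_n + y₁x_n) repeatedly.
  From (x_1, y_1) = (73, 6): x_2 = 73·73 + 148·6·6 = 10657; y_2 = 73·6 + 6·73 = 876.
  From (x_2, y_2) = (10657, 876): x_3 = 73·10657 + 148·6·876 = 1555849; y_3 = 73·876 + 6·10657 = 127890.
Step 3: Verify x_3² - 148·y_3² = 2420666110801 - 2420666110800 = 1 (should be 1). ✓

(x_1, y_1) = (73, 6); (x_3, y_3) = (1555849, 127890).


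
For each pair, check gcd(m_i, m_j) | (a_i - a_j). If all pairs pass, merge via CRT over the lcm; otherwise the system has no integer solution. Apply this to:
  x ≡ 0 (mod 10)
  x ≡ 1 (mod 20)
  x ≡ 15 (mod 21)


Moduli 10, 20, 21 are not pairwise coprime, so CRT works modulo lcm(m_i) when all pairwise compatibility conditions hold.
Pairwise compatibility: gcd(m_i, m_j) must divide a_i - a_j for every pair.
Merge one congruence at a time:
  Start: x ≡ 0 (mod 10).
  Combine with x ≡ 1 (mod 20): gcd(10, 20) = 10, and 1 - 0 = 1 is NOT divisible by 10.
    ⇒ system is inconsistent (no integer solution).

No solution (the system is inconsistent).


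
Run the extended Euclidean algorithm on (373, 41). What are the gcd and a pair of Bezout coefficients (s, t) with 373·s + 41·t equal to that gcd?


Euclidean algorithm on (373, 41) — divide until remainder is 0:
  373 = 9 · 41 + 4
  41 = 10 · 4 + 1
  4 = 4 · 1 + 0
gcd(373, 41) = 1.
Track Bezout coefficients alongside the remainders: start with r₀ = 373 = a·1 + b·0 (s = 1, t = 0) and r₁ = 41 = a·0 + b·1 (s = 0, t = 1); each new remainder r_{k+1} = r_{k-1} − q_k·r_k inherits s_{k+1} = s_{k-1} − q_k·s_k, t_{k+1} = t_{k-1} − q_k·t_k, so r_k = a·s_k + b·t_k at every step:
  q = 9: r = 4, s = 1 − 9·0 = 1, t = 0 − 9·1 = -9  (check: 373·1 + 41·(-9) = 4)
  q = 10: r = 1, s = 0 − 10·1 = -10, t = 1 − 10·(-9) = 91  (check: 373·(-10) + 41·91 = 1)
The row with r = 1 (the gcd) gives the Bezout coefficients s = -10, t = 91.
Result: 373 · (-10) + 41 · (91) = 1.

gcd(373, 41) = 1; s = -10, t = 91 (check: 373·(-10) + 41·91 = 1).


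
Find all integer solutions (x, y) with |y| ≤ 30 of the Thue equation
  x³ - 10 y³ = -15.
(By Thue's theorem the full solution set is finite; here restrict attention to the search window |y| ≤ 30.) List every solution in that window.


The equation is x³ - 10y³ = -15. For fixed y, x³ = 10·y³ − 15, so a solution requires the RHS to be a perfect cube.
Strategy: iterate y from -30 to 30, compute RHS = 10·y³ − 15, and check whether it is a (positive or negative) perfect cube.
Check small values of y:
  y = 0: RHS = -15 is not a perfect cube.
  y = 1: RHS = -5 is not a perfect cube.
  y = -1: RHS = -25 is not a perfect cube.
  y = 2: RHS = 65 is not a perfect cube.
  y = -2: RHS = -95 is not a perfect cube.
  y = 3: RHS = 255 is not a perfect cube.
  y = -3: RHS = -285 is not a perfect cube.
Continuing the search up to |y| = 30 finds no solutions either.
No (x, y) in the scanned range satisfies the equation.

No integer solutions with |y| ≤ 30.


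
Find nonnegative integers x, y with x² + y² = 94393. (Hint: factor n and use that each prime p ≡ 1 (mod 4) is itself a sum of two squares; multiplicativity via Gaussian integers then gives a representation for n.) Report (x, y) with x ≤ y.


Step 1: Factor n = 94393 = 13 · 53 · 137.
Step 2: Check the mod-4 condition on each prime factor: 13 ≡ 1 (mod 4), exponent 1; 53 ≡ 1 (mod 4), exponent 1; 137 ≡ 1 (mod 4), exponent 1.
All primes ≡ 3 (mod 4) appear to even exponent (or don't appear), so by the two-squares theorem n IS expressible as a sum of two squares.
Step 3: Build a representation. Here n = 13 · 53 · 137 is a product of primes ≡ 1 (mod 4). Each prime p ≡ 1 (mod 4) is itself a sum of two squares; find a² by testing p − a² for a perfect square:
  13: 13 − 1² = 12, 13 − 2² = 9 = 3² ⇒ 13 = 2² + 3².
  53: 53 − 1² = 52, 53 − 2² = 49 = 7² ⇒ 53 = 2² + 7².
  137: 137 − 1² = 136, 137 − 2² = 133, 137 − 3² = 128, 137 − 4² = 121 = 11² ⇒ 137 = 4² + 11².
  Combine using the Brahmagupta–Fibonacci identity (a² + b²)(c² + d²) = (ac − bd)² + (ad + bc)² = (ac + bd)² + (ad − bc)²:
  13 · 53 = 689: from (2² + 3²)(2² + 7²), take (2·2 − 3·7, 2·7 + 3·2) = (4 − 21, 14 + 6) = (-17, 20); dropping signs (only squares matter) gives (17, 20); check 17² + 20² = 289 + 400 = 689 ✓.
  689 · 137 = 94393: from (17² + 20²)(4² + 11²), take (17·4 − 20·11, 17·11 + 20·4) = (68 − 220, 187 + 80) = (-152, 267); dropping signs (only squares matter) gives (152, 267); check 152² + 267² = 23104 + 71289 = 94393 ✓.
Step 4: Order so x ≤ y and verify: 152² + 267² = 23104 + 71289 = 94393 = n. ✓

n = 94393 = 152² + 267² (one valid representation with x ≤ y).


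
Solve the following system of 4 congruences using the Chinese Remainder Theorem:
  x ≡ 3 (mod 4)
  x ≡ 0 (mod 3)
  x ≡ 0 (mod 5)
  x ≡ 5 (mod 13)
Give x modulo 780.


Product of moduli M = 4 · 3 · 5 · 13 = 780.
Merge one congruence at a time:
  Start: x ≡ 3 (mod 4).
  Combine with x ≡ 0 (mod 3); new modulus lcm = 12.
    Write x = 3 + 4·t and substitute into x ≡ 0 (mod 3): 4·t ≡ 0 − 3 = -3 (mod 3).
    Reduce coefficients mod 3: 1·t ≡ 0 (mod 3).
    So t ≡ 0 (mod 3).
    Then x = 3 + 4·0 = 3, valid modulo lcm(4, 3) = 12: x ≡ 3 (mod 12).
  Combine with x ≡ 0 (mod 5); new modulus lcm = 60.
    Write x = 3 + 12·t and substitute into x ≡ 0 (mod 5): 12·t ≡ 0 − 3 = -3 (mod 5).
    Reduce coefficients mod 5: 2·t ≡ 2 (mod 5).
    The inverse of 2 mod 5 is 3 (since 2·3 = 6 = 1·5 + 1), so t ≡ 3·2 = 6 ≡ 1 (mod 5).
    Then x = 3 + 12·1 = 15, valid modulo lcm(12, 5) = 60: x ≡ 15 (mod 60).
  Combine with x ≡ 5 (mod 13); new modulus lcm = 780.
    Write x = 15 + 60·t and substitute into x ≡ 5 (mod 13): 60·t ≡ 5 − 15 = -10 (mod 13).
    Reduce coefficients mod 13: 8·t ≡ 3 (mod 13).
    The inverse of 8 mod 13 is 5 (since 8·5 = 40 = 3·13 + 1), so t ≡ 5·3 = 15 ≡ 2 (mod 13).
    Then x = 15 + 60·2 = 135, valid modulo lcm(60, 13) = 780: x ≡ 135 (mod 780).
Verify against each original: 135 mod 4 = 3, 135 mod 3 = 0, 135 mod 5 = 0, 135 mod 13 = 5.

x ≡ 135 (mod 780).


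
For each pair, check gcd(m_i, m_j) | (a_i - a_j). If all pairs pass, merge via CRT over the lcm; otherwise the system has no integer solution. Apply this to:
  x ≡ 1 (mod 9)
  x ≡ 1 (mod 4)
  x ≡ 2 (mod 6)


Moduli 9, 4, 6 are not pairwise coprime, so CRT works modulo lcm(m_i) when all pairwise compatibility conditions hold.
Pairwise compatibility: gcd(m_i, m_j) must divide a_i - a_j for every pair.
Merge one congruence at a time:
  Start: x ≡ 1 (mod 9).
  Combine with x ≡ 1 (mod 4): gcd(9, 4) = 1; 1 - 1 = 0, which IS divisible by 1, so compatible.
    Write x = 1 + 9·t and substitute into x ≡ 1 (mod 4): 9·t ≡ 1 − 1 = 0 (mod 4).
    Reduce coefficients mod 4: 1·t ≡ 0 (mod 4).
    So t ≡ 0 (mod 4).
    Then x = 1 + 9·0 = 1, valid modulo lcm(9, 4) = 36: x ≡ 1 (mod 36).
  Combine with x ≡ 2 (mod 6): gcd(36, 6) = 6, and 2 - 1 = 1 is NOT divisible by 6.
    ⇒ system is inconsistent (no integer solution).

No solution (the system is inconsistent).


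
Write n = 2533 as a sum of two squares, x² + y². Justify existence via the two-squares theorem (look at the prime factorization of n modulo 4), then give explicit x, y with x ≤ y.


Step 1: Factor n = 2533 = 17 · 149.
Step 2: Check the mod-4 condition on each prime factor: 17 ≡ 1 (mod 4), exponent 1; 149 ≡ 1 (mod 4), exponent 1.
All primes ≡ 3 (mod 4) appear to even exponent (or don't appear), so by the two-squares theorem n IS expressible as a sum of two squares.
Step 3: Build a representation. Here n = 17 · 149 is a product of primes ≡ 1 (mod 4). Each prime p ≡ 1 (mod 4) is itself a sum of two squares; find a² by testing p − a² for a perfect square:
  17: 17 − 1² = 16 = 4² ⇒ 17 = 1² + 4².
  149: 149 − 1² = 148, 149 − 2² = 145, 149 − 3² = 140, 149 − 4² = 133, 149 − 5² = 124, 149 − 6² = 113, 149 − 7² = 100 = 10² ⇒ 149 = 7² + 10².
  Combine using the Brahmagupta–Fibonacci identity (a² + b²)(c² + d²) = (ac − bd)² + (ad + bc)² = (ac + bd)² + (ad − bc)²:
  17 · 149 = 2533: from (1² + 4²)(7² + 10²), take (1·7 − 4·10, 1·10 + 4·7) = (7 − 40, 10 + 28) = (-33, 38); dropping signs (only squares matter) gives (33, 38); check 33² + 38² = 1089 + 1444 = 2533 ✓.
Step 4: Order so x ≤ y and verify: 33² + 38² = 1089 + 1444 = 2533 = n. ✓

n = 2533 = 33² + 38² (one valid representation with x ≤ y).
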